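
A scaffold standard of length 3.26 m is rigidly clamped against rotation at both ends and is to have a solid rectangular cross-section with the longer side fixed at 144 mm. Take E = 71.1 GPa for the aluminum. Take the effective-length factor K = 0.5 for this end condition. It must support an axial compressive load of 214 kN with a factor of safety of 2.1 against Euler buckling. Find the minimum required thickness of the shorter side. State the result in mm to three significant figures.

b ≈ 52.1 mm

Required P_cr = n·P = 2.1 × 214 = 449.4 kN
L_e = K·L = 0.5 × 3.26 = 1.630 m
Required I = P_cr·L_e²/(π²E) = 4.494×10^5 × 1.630² / (π² × 7.11×10^10) = 1.702×10^-6 m⁴
I_req = 1.702×10^6 mm⁴
Rectangle, weak axis: I_min = h·b³/12 with h = 144 mm fixed  ⇒  b = (12I/h)^(1/3) = 52.1 mm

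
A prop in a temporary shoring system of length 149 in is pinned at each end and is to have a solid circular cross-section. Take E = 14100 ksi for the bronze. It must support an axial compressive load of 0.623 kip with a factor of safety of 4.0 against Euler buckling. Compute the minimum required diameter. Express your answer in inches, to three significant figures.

Required P_cr = n·P = 4.0 × 0.623 = 2.492 kip
L_e = K·L = 1 × 149 = 149.0 in
Required I = P_cr·L_e²/(π²E) = 2.492×10^3 × 149.0² / (π² × 1.41×10^7) = 0.3976 in⁴
Solid circle: I = πd⁴/64  ⇒  d = (64I/π)^(1/4) = (64×0.3976/π)^(1/4) = 1.69 in

d ≈ 1.69 in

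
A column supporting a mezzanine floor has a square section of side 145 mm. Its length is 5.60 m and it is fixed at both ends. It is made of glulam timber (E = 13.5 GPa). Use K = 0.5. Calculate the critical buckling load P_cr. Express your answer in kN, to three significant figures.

I = a⁴/12 = 145⁴/12 = 3.684×10^7 mm⁴
I = 3.684×10^7 mm⁴ = 3.684×10^-5 m⁴
Effective length L_e = K·L = 0.5 × 5.60 = 2.800 m
P_cr = π²EI / L_e² = π² × 13.5×10⁹ × 3.684×10^-5 / 2.800² = 6.260×10^5 N

P_cr ≈ 626 kN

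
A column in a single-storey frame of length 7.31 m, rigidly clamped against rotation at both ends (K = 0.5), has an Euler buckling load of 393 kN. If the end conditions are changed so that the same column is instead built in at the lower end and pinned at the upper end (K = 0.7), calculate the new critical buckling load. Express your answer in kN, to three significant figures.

P_cr ∝ 1/K², so P_cr,new = P_cr,old × (K_old/K_new)² = 393 × (0.5/0.7)²
= 393 × 0.5102 = 201 kN

P_cr ≈ 201 kN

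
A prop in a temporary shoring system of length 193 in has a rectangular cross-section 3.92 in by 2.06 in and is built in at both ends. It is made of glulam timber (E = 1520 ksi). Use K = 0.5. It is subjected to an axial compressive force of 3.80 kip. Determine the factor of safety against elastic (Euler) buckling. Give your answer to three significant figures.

Buckling occurs about the weak axis: I_min = h·b³/12 with b = 2.06 in (the shorter side).
I_min = 3.92×2.06³/12 = 2.856 in⁴
Effective length L_e = K·L = 0.5 × 193 = 96.50 in
P_cr = π²EI / L_e² = π² × 1520×10³ × 2.856 / 96.50² = 4.600×10^3 lb
Factor of safety n = P_cr / P = 4.6004 / 3.80 = 1.21

n ≈ 1.21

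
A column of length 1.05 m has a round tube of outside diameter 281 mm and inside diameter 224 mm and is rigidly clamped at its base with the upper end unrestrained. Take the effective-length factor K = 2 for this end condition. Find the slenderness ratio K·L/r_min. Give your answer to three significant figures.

λ ≈ 23.4

d_o = 281 mm, d_i = 224 mm
I = π(d_o⁴ − d_i⁴)/64 = π(281⁴ − 224.0⁴)/64 = 1.825×10^8 mm⁴
A = 2.261×10^4 mm²;  r_min = √(I/A) = √(1.825×10^8/2.261×10^4) = 89.84 mm
L_e = K·L = 2 × 1.05 m = 2.100 m = 2100.0 mm
λ = L_e / r_min = 2100.0 / 89.84 = 23.4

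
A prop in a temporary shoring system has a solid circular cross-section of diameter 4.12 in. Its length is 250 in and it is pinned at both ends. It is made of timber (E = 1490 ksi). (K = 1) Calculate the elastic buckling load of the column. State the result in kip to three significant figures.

I = πd⁴/64 = π×4.12⁴/64 = 14.14 in⁴
Effective length L_e = K·L = 1 × 250 = 250.0 in
P_cr = π²EI / L_e² = π² × 1490×10³ × 14.14 / 250.0² = 3.328×10^3 lb

P_cr ≈ 3.33 kip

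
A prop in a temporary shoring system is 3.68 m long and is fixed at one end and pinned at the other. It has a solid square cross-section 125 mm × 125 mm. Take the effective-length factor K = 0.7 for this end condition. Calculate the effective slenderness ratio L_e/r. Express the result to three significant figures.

λ ≈ 71.4

For a square r = a/√12 = 125/√12 = 36.08 mm
L_e = K·L = 0.7 × 3.68 m = 2.576 m = 2576.0 mm
λ = L_e / r_min = 2576.0 / 36.08 = 71.4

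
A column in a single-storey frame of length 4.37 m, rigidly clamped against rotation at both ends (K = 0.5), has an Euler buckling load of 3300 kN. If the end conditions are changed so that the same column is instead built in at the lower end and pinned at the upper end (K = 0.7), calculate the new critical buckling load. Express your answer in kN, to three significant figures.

P_cr ∝ 1/K², so P_cr,new = P_cr,old × (K_old/K_new)² = 3300 × (0.5/0.7)²
= 3300 × 0.5102 = 1680 kN

P_cr ≈ 1680 kN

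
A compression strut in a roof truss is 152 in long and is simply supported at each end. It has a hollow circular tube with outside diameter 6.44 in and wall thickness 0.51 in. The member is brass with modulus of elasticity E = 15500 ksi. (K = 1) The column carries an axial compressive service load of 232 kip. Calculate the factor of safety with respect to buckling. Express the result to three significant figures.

n ≈ 1.20

Inner diameter d_i = 6.44 − 2×0.51 = 5.420 in
I = π(d_o⁴ − d_i⁴)/64 = π(6.44⁴ − 5.420⁴)/64 = 42.07 in⁴
Effective length L_e = K·L = 1 × 152 = 152.0 in
P_cr = π²EI / L_e² = π² × 15500×10³ × 42.07 / 152.0² = 2.786×10^5 lb
Factor of safety n = P_cr / P = 278.57 / 232 = 1.20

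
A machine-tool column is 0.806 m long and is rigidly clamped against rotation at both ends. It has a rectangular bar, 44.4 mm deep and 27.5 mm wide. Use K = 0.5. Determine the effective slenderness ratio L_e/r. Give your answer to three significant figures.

For a rectangle r_min = b/√12 = 27.5/√12 = 7.939 mm
L_e = K·L = 0.5 × 0.806 m = 0.4030 m = 403.00 mm
λ = L_e / r_min = 403.00 / 7.939 = 50.8

λ ≈ 50.8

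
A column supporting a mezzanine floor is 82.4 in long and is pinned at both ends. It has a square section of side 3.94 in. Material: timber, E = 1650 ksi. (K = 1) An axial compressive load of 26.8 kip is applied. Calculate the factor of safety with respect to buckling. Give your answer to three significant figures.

n ≈ 1.80

I = a⁴/12 = 3.94⁴/12 = 20.08 in⁴
Effective length L_e = K·L = 1 × 82.4 = 82.40 in
P_cr = π²EI / L_e² = π² × 1650×10³ × 20.08 / 82.40² = 4.817×10^4 lb
Factor of safety n = P_cr / P = 48.165 / 26.8 = 1.80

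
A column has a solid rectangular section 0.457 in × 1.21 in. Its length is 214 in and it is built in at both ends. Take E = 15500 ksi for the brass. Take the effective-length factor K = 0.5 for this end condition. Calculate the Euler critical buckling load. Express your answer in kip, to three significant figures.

Buckling occurs about the weak axis: I_min = h·b³/12 with b = 0.457 in (the shorter side).
I_min = 1.21×0.457³/12 = 9.624×10^-3 in⁴
Effective length L_e = K·L = 0.5 × 214 = 107.0 in
P_cr = π²EI / L_e² = π² × 15500×10³ × 9.624×10^-3 / 107.0² = 128.6 lb

P_cr ≈ 0.129 kip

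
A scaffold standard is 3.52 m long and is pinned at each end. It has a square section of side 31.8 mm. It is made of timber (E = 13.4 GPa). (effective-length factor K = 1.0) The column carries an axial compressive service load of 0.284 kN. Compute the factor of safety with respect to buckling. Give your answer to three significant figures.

n ≈ 3.20

I = a⁴/12 = 31.8⁴/12 = 8.522×10^4 mm⁴
I = 8.522×10^4 mm⁴ = 8.522×10^-8 m⁴
Effective length L_e = K·L = 1 × 3.52 = 3.520 m
P_cr = π²EI / L_e² = π² × 13.4×10⁹ × 8.522×10^-8 / 3.520² = 909.6 N
Factor of safety n = P_cr / P = 0.90959 / 0.284 = 3.20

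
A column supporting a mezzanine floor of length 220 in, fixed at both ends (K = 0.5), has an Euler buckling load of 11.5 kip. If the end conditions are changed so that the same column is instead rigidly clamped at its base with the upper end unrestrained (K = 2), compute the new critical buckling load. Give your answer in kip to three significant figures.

P_cr ∝ 1/K², so P_cr,new = P_cr,old × (K_old/K_new)² = 11.5 × (0.5/2)²
= 11.5 × 0.06250 = 0.719 kip

P_cr ≈ 0.719 kip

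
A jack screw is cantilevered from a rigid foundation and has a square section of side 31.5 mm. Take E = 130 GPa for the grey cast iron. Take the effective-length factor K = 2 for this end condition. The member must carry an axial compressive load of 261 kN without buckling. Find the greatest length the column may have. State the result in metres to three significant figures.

L_max ≈ 0.318 m

I = a⁴/12 = 31.5⁴/12 = 8.205×10^4 mm⁴
I = 8.205×10^-8 m⁴
At the buckling limit P_cr = P = 2.610×10^5 N
From P_cr = π²EI/(K·L)²:  L = (1/K)·√(π²EI/P_cr) = (1/2)·√(π²×1.30×10^11×8.205×10^-8/2.610×10^5)
L = 0.318 m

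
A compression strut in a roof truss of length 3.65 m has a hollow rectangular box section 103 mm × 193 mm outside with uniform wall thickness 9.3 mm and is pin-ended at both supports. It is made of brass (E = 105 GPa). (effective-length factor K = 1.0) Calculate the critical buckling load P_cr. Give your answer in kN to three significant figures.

P_cr ≈ 687 kN

Inner dimensions: h_i = 193 − 2×9.3 = 174.4 mm, b_i = 103 − 2×9.3 = 84.40 mm
Weak-axis I_min = (h_o·b_o³ − h_i·b_i³)/12 with b_o = 103, b_i = 84.40 mm (shorter outer/inner sides).
I_min = (193×103³ − 174.4×84.40³)/12 = 8.837×10^6 mm⁴
I = 8.837×10^6 mm⁴ = 8.837×10^-6 m⁴
Effective length L_e = K·L = 1 × 3.65 = 3.650 m
P_cr = π²EI / L_e² = π² × 105×10⁹ × 8.837×10^-6 / 3.650² = 6.874×10^5 N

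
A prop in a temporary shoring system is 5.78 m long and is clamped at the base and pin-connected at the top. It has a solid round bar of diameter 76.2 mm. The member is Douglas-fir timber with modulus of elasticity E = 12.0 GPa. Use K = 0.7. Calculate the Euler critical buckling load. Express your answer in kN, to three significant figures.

P_cr ≈ 12.0 kN

I = πd⁴/64 = π×76.2⁴/64 = 1.655×10^6 mm⁴
I = 1.655×10^6 mm⁴ = 1.655×10^-6 m⁴
Effective length L_e = K·L = 0.7 × 5.78 = 4.046 m
P_cr = π²EI / L_e² = π² × 12.0×10⁹ × 1.655×10^-6 / 4.046² = 1.197×10^4 N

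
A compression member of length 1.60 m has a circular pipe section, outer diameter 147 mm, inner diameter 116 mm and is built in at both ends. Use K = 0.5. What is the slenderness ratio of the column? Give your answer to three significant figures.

d_o = 147 mm, d_i = 116 mm
I = π(d_o⁴ − d_i⁴)/64 = π(147⁴ − 116.0⁴)/64 = 1.403×10^7 mm⁴
A = 6.403×10^3 mm²;  r_min = √(I/A) = √(1.403×10^7/6.403×10^3) = 46.81 mm
L_e = K·L = 0.5 × 1.60 m = 0.8000 m = 800.00 mm
λ = L_e / r_min = 800.00 / 46.81 = 17.1

λ ≈ 17.1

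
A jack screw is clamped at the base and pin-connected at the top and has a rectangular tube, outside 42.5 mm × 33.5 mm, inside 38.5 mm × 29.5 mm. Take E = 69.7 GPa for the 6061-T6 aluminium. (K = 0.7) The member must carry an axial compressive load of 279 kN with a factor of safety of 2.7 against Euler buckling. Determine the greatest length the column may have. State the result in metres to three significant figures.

Weak-axis I_min = (h_o·b_o³ − h_i·b_i³)/12 with b_o = 33.5, b_i = 29.50 mm (shorter outer/inner sides).
I_min = (42.5×33.5³ − 38.50×29.50³)/12 = 5.078×10^4 mm⁴
I = 5.078×10^-8 m⁴
Required critical load P_cr = n·P = 2.7 × 279 = 753.3 kN = 7.533×10^5 N
From P_cr = π²EI/(K·L)²:  L = (1/K)·√(π²EI/P_cr) = (1/0.7)·√(π²×6.97×10^10×5.078×10^-8/7.533×10^5)
L = 0.308 m

L_max ≈ 0.308 m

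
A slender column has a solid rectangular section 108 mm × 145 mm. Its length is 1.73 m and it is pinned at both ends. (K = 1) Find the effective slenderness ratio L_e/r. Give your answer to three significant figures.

λ ≈ 55.5

Buckling occurs about the weak axis: I_min = h·b³/12 with b = 108 mm (the shorter side).
I_min = 145×108³/12 = 1.522×10^7 mm⁴
A = 1.566×10^4 mm²;  r_min = √(I/A) = √(1.522×10^7/1.566×10^4) = 31.18 mm
L_e = K·L = 1 × 1.73 m = 1.730 m = 1730.0 mm
λ = L_e / r_min = 1730.0 / 31.18 = 55.5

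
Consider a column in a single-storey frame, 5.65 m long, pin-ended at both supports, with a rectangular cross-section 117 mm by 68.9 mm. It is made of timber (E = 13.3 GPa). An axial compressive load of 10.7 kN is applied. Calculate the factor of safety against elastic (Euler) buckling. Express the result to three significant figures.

n ≈ 1.23

Buckling occurs about the weak axis: I_min = h·b³/12 with b = 68.9 mm (the shorter side).
I_min = 117×68.9³/12 = 3.189×10^6 mm⁴
I = 3.189×10^6 mm⁴ = 3.189×10^-6 m⁴
Effective length L_e = K·L = 1 × 5.65 = 5.650 m
P_cr = π²EI / L_e² = π² × 13.3×10⁹ × 3.189×10^-6 / 5.650² = 1.311×10^4 N
Factor of safety n = P_cr / P = 13.113 / 10.7 = 1.23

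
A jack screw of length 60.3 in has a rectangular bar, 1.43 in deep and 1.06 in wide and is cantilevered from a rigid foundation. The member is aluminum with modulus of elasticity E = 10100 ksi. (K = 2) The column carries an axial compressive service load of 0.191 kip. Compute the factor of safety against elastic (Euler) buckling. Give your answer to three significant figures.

Buckling occurs about the weak axis: I_min = h·b³/12 with b = 1.06 in (the shorter side).
I_min = 1.43×1.06³/12 = 0.1419 in⁴
Effective length L_e = K·L = 2 × 60.3 = 120.6 in
P_cr = π²EI / L_e² = π² × 10100×10³ × 0.1419 / 120.6² = 972.7 lb
Factor of safety n = P_cr / P = 0.97274 / 0.191 = 5.09

n ≈ 5.09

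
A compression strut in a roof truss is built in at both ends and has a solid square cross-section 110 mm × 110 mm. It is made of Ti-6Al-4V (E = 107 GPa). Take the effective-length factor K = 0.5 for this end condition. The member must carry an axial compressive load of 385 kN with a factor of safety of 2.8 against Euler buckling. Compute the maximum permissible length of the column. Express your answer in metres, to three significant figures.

I = a⁴/12 = 110⁴/12 = 1.220×10^7 mm⁴
I = 1.220×10^-5 m⁴
Required critical load P_cr = n·P = 2.8 × 385 = 1078 kN = 1.078×10^6 N
From P_cr = π²EI/(K·L)²:  L = (1/K)·√(π²EI/P_cr) = (1/0.5)·√(π²×1.07×10^11×1.220×10^-5/1.078×10^6)
L = 6.91 m

L_max ≈ 6.91 m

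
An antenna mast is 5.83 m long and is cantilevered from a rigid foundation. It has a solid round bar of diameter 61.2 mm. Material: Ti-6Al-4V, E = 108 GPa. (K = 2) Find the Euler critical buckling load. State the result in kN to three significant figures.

P_cr ≈ 5.40 kN

I = πd⁴/64 = π×61.2⁴/64 = 6.886×10^5 mm⁴
I = 6.886×10^5 mm⁴ = 6.886×10^-7 m⁴
Effective length L_e = K·L = 2 × 5.83 = 11.66 m
P_cr = π²EI / L_e² = π² × 108×10⁹ × 6.886×10^-7 / 11.66² = 5.399×10^3 N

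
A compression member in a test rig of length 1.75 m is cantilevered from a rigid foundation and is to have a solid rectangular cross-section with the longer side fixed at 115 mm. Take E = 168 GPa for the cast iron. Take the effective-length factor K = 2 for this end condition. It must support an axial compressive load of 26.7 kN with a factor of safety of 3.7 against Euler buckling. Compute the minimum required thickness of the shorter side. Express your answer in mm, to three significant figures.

Required P_cr = n·P = 3.7 × 26.7 = 98.79 kN
L_e = K·L = 2 × 1.75 = 3.500 m
Required I = P_cr·L_e²/(π²E) = 9.879×10^4 × 3.500² / (π² × 1.68×10^11) = 7.299×10^-7 m⁴
I_req = 7.299×10^5 mm⁴
Rectangle, weak axis: I_min = h·b³/12 with h = 115 mm fixed  ⇒  b = (12I/h)^(1/3) = 42.4 mm

b ≈ 42.4 mm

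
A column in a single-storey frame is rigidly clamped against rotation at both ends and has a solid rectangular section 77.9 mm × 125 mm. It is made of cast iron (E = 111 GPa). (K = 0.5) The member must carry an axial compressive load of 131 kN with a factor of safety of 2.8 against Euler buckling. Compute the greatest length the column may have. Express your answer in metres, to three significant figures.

Buckling occurs about the weak axis: I_min = h·b³/12 with b = 77.9 mm (the shorter side).
I_min = 125×77.9³/12 = 4.924×10^6 mm⁴
I = 4.924×10^-6 m⁴
Required critical load P_cr = n·P = 2.8 × 131 = 366.8 kN = 3.668×10^5 N
From P_cr = π²EI/(K·L)²:  L = (1/K)·√(π²EI/P_cr) = (1/0.5)·√(π²×1.11×10^11×4.924×10^-6/3.668×10^5)
L = 7.67 m

L_max ≈ 7.67 m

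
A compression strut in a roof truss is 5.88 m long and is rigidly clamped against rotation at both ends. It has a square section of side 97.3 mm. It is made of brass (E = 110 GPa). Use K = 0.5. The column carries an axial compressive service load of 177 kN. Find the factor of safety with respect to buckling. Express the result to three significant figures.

I = a⁴/12 = 97.3⁴/12 = 7.469×10^6 mm⁴
I = 7.469×10^6 mm⁴ = 7.469×10^-6 m⁴
Effective length L_e = K·L = 0.5 × 5.88 = 2.940 m
P_cr = π²EI / L_e² = π² × 110×10⁹ × 7.469×10^-6 / 2.940² = 9.381×10^5 N
Factor of safety n = P_cr / P = 938.14 / 177 = 5.30

n ≈ 5.30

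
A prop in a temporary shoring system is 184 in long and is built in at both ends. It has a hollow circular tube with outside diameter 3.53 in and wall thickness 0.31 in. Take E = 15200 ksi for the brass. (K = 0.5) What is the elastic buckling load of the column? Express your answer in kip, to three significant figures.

Inner diameter d_i = 3.53 − 2×0.31 = 2.910 in
I = π(d_o⁴ − d_i⁴)/64 = π(3.53⁴ − 2.910⁴)/64 = 4.102 in⁴
Effective length L_e = K·L = 0.5 × 184 = 92.00 in
P_cr = π²EI / L_e² = π² × 15200×10³ × 4.102 / 92.00² = 7.270×10^4 lb

P_cr ≈ 72.7 kip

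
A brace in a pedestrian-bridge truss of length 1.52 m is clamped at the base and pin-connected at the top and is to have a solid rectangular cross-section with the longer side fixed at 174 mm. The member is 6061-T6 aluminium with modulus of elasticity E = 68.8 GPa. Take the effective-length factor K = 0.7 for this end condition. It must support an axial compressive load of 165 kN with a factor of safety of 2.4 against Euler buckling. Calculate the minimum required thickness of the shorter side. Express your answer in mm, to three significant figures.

Required P_cr = n·P = 2.4 × 165 = 396.0 kN
L_e = K·L = 0.7 × 1.52 = 1.064 m
Required I = P_cr·L_e²/(π²E) = 3.960×10^5 × 1.064² / (π² × 6.88×10^10) = 6.602×10^-7 m⁴
I_req = 6.602×10^5 mm⁴
Rectangle, weak axis: I_min = h·b³/12 with h = 174 mm fixed  ⇒  b = (12I/h)^(1/3) = 35.7 mm

b ≈ 35.7 mm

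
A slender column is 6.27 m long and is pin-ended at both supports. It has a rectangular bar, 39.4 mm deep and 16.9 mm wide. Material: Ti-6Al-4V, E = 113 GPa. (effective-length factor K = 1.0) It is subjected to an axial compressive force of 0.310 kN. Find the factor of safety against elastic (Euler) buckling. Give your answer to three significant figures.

n ≈ 1.45

Buckling occurs about the weak axis: I_min = h·b³/12 with b = 16.9 mm (the shorter side).
I_min = 39.4×16.9³/12 = 1.585×10^4 mm⁴
I = 1.585×10^4 mm⁴ = 1.585×10^-8 m⁴
Effective length L_e = K·L = 1 × 6.27 = 6.270 m
P_cr = π²EI / L_e² = π² × 113×10⁹ × 1.585×10^-8 / 6.270² = 449.6 N
Factor of safety n = P_cr / P = 0.44959 / 0.310 = 1.45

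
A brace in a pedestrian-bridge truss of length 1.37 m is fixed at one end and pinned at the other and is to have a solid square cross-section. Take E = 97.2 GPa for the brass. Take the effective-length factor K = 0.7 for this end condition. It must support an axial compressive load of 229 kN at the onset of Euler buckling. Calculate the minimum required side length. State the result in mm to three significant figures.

L_e = K·L = 0.7 × 1.37 = 0.9590 m
Required I = P_cr·L_e²/(π²E) = 2.290×10^5 × 0.9590² / (π² × 9.72×10^10) = 2.195×10^-7 m⁴
I_req = 2.195×10^5 mm⁴
Solid square: I = a⁴/12  ⇒  a = (12I)^(1/4) = (12×2.195×10^5)^(1/4) = 40.3 mm

a ≈ 40.3 mm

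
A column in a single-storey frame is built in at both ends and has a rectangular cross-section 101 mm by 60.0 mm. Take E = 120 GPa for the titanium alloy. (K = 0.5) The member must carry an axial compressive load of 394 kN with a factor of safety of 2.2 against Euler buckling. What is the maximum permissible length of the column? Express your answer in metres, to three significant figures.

L_max ≈ 3.15 m

Buckling occurs about the weak axis: I_min = h·b³/12 with b = 60.0 mm (the shorter side).
I_min = 101×60.0³/12 = 1.818×10^6 mm⁴
I = 1.818×10^-6 m⁴
Required critical load P_cr = n·P = 2.2 × 394 = 866.8 kN = 8.668×10^5 N
From P_cr = π²EI/(K·L)²:  L = (1/K)·√(π²EI/P_cr) = (1/0.5)·√(π²×1.20×10^11×1.818×10^-6/8.668×10^5)
L = 3.15 m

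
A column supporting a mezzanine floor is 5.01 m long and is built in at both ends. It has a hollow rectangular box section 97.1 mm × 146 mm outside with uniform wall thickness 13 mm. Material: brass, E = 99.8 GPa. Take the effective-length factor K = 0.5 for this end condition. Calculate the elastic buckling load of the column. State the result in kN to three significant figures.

Inner dimensions: h_i = 146 − 2×13 = 120.0 mm, b_i = 97.1 − 2×13 = 71.10 mm
Weak-axis I_min = (h_o·b_o³ − h_i·b_i³)/12 with b_o = 97.1, b_i = 71.10 mm (shorter outer/inner sides).
I_min = (146×97.1³ − 120.0×71.10³)/12 = 7.544×10^6 mm⁴
I = 7.544×10^6 mm⁴ = 7.544×10^-6 m⁴
Effective length L_e = K·L = 0.5 × 5.01 = 2.505 m
P_cr = π²EI / L_e² = π² × 99.8×10⁹ × 7.544×10^-6 / 2.505² = 1.184×10^6 N

P_cr ≈ 1180 kN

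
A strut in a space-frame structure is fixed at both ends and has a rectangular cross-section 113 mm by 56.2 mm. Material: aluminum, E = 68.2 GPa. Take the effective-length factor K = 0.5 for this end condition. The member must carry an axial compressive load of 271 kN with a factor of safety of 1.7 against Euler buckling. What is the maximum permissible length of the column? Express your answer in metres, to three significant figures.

Buckling occurs about the weak axis: I_min = h·b³/12 with b = 56.2 mm (the shorter side).
I_min = 113×56.2³/12 = 1.671×10^6 mm⁴
I = 1.671×10^-6 m⁴
Required critical load P_cr = n·P = 1.7 × 271 = 460.7 kN = 4.607×10^5 N
From P_cr = π²EI/(K·L)²:  L = (1/K)·√(π²EI/P_cr) = (1/0.5)·√(π²×6.82×10^10×1.671×10^-6/4.607×10^5)
L = 3.13 m

L_max ≈ 3.13 m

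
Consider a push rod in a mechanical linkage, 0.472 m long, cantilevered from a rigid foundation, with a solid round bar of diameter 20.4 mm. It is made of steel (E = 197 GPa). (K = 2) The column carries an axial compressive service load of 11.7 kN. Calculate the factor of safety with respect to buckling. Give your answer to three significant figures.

n ≈ 1.59

I = πd⁴/64 = π×20.4⁴/64 = 8.501×10^3 mm⁴
I = 8.501×10^3 mm⁴ = 8.501×10^-9 m⁴
Effective length L_e = K·L = 2 × 0.472 = 0.9440 m
P_cr = π²EI / L_e² = π² × 197×10⁹ × 8.501×10^-9 / 0.9440² = 1.855×10^4 N
Factor of safety n = P_cr / P = 18.549 / 11.7 = 1.59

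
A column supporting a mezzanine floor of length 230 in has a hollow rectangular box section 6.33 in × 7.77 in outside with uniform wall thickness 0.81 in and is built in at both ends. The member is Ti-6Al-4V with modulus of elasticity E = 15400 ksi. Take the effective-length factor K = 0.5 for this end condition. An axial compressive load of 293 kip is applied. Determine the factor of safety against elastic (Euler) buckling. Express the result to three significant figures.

Inner dimensions: h_i = 7.77 − 2×0.81 = 6.150 in, b_i = 6.33 − 2×0.81 = 4.710 in
Weak-axis I_min = (h_o·b_o³ − h_i·b_i³)/12 with b_o = 6.33, b_i = 4.710 in (shorter outer/inner sides).
I_min = (7.77×6.33³ − 6.150×4.710³)/12 = 110.7 in⁴
Effective length L_e = K·L = 0.5 × 230 = 115.0 in
P_cr = π²EI / L_e² = π² × 15400×10³ × 110.7 / 115.0² = 1.272×10^6 lb
Factor of safety n = P_cr / P = 1272.0 / 293 = 4.34

n ≈ 4.34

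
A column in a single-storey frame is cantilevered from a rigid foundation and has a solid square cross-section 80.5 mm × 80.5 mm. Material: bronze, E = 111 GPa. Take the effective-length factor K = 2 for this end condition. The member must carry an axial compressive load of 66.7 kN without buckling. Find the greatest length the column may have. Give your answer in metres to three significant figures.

I = a⁴/12 = 80.5⁴/12 = 3.499×10^6 mm⁴
I = 3.499×10^-6 m⁴
At the buckling limit P_cr = P = 6.670×10^4 N
From P_cr = π²EI/(K·L)²:  L = (1/K)·√(π²EI/P_cr) = (1/2)·√(π²×1.11×10^11×3.499×10^-6/6.670×10^4)
L = 3.79 m

L_max ≈ 3.79 m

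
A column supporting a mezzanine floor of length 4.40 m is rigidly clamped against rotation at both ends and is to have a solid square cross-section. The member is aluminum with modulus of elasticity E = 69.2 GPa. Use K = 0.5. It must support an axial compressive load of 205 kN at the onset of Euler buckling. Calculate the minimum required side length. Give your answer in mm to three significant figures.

L_e = K·L = 0.5 × 4.40 = 2.200 m
Required I = P_cr·L_e²/(π²E) = 2.050×10^5 × 2.200² / (π² × 6.92×10^10) = 1.453×10^-6 m⁴
I_req = 1.453×10^6 mm⁴
Solid square: I = a⁴/12  ⇒  a = (12I)^(1/4) = (12×1.453×10^6)^(1/4) = 64.6 mm

a ≈ 64.6 mm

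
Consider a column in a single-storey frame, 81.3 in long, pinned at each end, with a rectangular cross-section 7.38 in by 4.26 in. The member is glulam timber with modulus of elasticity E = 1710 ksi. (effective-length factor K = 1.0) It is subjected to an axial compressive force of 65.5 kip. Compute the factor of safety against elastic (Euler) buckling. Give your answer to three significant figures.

Buckling occurs about the weak axis: I_min = h·b³/12 with b = 4.26 in (the shorter side).
I_min = 7.38×4.26³/12 = 47.54 in⁴
Effective length L_e = K·L = 1 × 81.3 = 81.30 in
P_cr = π²EI / L_e² = π² × 1710×10³ × 47.54 / 81.30² = 1.214×10^5 lb
Factor of safety n = P_cr / P = 121.40 / 65.5 = 1.85

n ≈ 1.85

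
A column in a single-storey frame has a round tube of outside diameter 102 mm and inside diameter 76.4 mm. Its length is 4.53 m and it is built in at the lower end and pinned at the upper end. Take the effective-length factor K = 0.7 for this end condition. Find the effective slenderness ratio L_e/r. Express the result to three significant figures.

λ ≈ 99.5

d_o = 102 mm, d_i = 76.4 mm
I = π(d_o⁴ − d_i⁴)/64 = π(102⁴ − 76.40⁴)/64 = 3.641×10^6 mm⁴
A = 3.587×10^3 mm²;  r_min = √(I/A) = √(3.641×10^6/3.587×10^3) = 31.86 mm
L_e = K·L = 0.7 × 4.53 m = 3.171 m = 3171.0 mm
λ = L_e / r_min = 3171.0 / 31.86 = 99.5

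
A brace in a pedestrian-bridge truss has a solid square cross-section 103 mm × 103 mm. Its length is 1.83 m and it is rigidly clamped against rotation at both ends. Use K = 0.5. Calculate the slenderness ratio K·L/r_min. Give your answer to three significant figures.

I = a⁴/12 = 103⁴/12 = 9.379×10^6 mm⁴
A = 1.061×10^4 mm²;  r_min = √(I/A) = √(9.379×10^6/1.061×10^4) = 29.73 mm
L_e = K·L = 0.5 × 1.83 m = 0.9150 m = 915.00 mm
λ = L_e / r_min = 915.00 / 29.73 = 30.8

λ ≈ 30.8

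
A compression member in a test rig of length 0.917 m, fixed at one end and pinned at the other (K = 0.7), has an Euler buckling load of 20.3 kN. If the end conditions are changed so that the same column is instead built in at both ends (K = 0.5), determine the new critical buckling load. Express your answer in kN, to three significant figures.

P_cr ≈ 39.8 kN

P_cr ∝ 1/K², so P_cr,new = P_cr,old × (K_old/K_new)² = 20.3 × (0.7/0.5)²
= 20.3 × 1.960 = 39.8 kN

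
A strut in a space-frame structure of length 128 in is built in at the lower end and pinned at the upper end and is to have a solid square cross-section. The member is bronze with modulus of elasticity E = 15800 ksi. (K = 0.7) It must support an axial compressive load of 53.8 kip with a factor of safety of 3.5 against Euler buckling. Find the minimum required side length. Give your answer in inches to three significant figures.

Required P_cr = n·P = 3.5 × 53.8 = 188.3 kip
L_e = K·L = 0.7 × 128 = 89.60 in
Required I = P_cr·L_e²/(π²E) = 1.883×10^5 × 89.60² / (π² × 1.58×10^7) = 9.694 in⁴
Solid square: I = a⁴/12  ⇒  a = (12I)^(1/4) = (12×9.694)^(1/4) = 3.28 in

a ≈ 3.28 in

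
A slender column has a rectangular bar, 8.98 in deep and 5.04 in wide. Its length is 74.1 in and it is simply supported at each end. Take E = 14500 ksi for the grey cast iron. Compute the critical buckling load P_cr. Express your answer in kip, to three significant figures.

P_cr ≈ 2500 kip

Buckling occurs about the weak axis: I_min = h·b³/12 with b = 5.04 in (the shorter side).
I_min = 8.98×5.04³/12 = 95.80 in⁴
Effective length L_e = K·L = 1 × 74.1 = 74.10 in
P_cr = π²EI / L_e² = π² × 14500×10³ × 95.80 / 74.10² = 2.497×10^6 lb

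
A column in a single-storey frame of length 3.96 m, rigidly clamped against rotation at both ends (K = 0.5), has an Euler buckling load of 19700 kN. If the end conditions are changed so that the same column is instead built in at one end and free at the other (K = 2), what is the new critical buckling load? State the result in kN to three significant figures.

P_cr ≈ 1230 kN

P_cr ∝ 1/K², so P_cr,new = P_cr,old × (K_old/K_new)² = 19700 × (0.5/2)²
= 19700 × 0.06250 = 1230 kN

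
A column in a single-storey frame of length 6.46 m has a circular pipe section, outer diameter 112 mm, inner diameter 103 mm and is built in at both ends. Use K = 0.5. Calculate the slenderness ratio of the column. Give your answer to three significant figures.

λ ≈ 84.9

d_o = 112 mm, d_i = 103 mm
I = π(d_o⁴ − d_i⁴)/64 = π(112⁴ − 103.0⁴)/64 = 2.199×10^6 mm⁴
A = 1.520×10^3 mm²;  r_min = √(I/A) = √(2.199×10^6/1.520×10^3) = 38.04 mm
L_e = K·L = 0.5 × 6.46 m = 3.230 m = 3230.0 mm
λ = L_e / r_min = 3230.0 / 38.04 = 84.9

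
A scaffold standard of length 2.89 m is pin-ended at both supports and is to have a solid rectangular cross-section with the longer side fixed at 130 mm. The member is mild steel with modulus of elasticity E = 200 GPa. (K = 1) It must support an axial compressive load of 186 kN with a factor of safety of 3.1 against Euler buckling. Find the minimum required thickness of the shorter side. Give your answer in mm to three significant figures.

b ≈ 60.8 mm

Required P_cr = n·P = 3.1 × 186 = 576.6 kN
L_e = K·L = 1 × 2.89 = 2.890 m
Required I = P_cr·L_e²/(π²E) = 5.766×10^5 × 2.890² / (π² × 2.00×10^11) = 2.440×10^-6 m⁴
I_req = 2.440×10^6 mm⁴
Rectangle, weak axis: I_min = h·b³/12 with h = 130 mm fixed  ⇒  b = (12I/h)^(1/3) = 60.8 mm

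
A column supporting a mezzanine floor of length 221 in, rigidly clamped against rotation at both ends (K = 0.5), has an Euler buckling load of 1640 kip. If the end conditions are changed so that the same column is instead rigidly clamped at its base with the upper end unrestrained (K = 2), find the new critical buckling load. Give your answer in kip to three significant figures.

P_cr ≈ 102 kip

P_cr ∝ 1/K², so P_cr,new = P_cr,old × (K_old/K_new)² = 1640 × (0.5/2)²
= 1640 × 0.06250 = 102 kip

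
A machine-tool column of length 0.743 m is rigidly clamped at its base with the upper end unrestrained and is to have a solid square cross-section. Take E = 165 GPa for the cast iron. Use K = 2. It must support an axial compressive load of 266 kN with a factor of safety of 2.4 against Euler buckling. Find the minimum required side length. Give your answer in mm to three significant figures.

Required P_cr = n·P = 2.4 × 266 = 638.4 kN
L_e = K·L = 2 × 0.743 = 1.486 m
Required I = P_cr·L_e²/(π²E) = 6.384×10^5 × 1.486² / (π² × 1.65×10^11) = 8.657×10^-7 m⁴
I_req = 8.657×10^5 mm⁴
Solid square: I = a⁴/12  ⇒  a = (12I)^(1/4) = (12×8.657×10^5)^(1/4) = 56.8 mm

a ≈ 56.8 mm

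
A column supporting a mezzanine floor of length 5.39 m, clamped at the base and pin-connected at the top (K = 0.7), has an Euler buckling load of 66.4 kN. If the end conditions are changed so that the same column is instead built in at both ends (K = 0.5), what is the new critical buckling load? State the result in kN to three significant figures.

P_cr ≈ 130 kN

P_cr ∝ 1/K², so P_cr,new = P_cr,old × (K_old/K_new)² = 66.4 × (0.7/0.5)²
= 66.4 × 1.960 = 130 kN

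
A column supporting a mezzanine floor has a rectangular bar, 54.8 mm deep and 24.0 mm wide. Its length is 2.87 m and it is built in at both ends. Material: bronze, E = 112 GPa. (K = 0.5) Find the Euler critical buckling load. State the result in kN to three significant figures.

P_cr ≈ 33.9 kN

Buckling occurs about the weak axis: I_min = h·b³/12 with b = 24.0 mm (the shorter side).
I_min = 54.8×24.0³/12 = 6.313×10^4 mm⁴
I = 6.313×10^4 mm⁴ = 6.313×10^-8 m⁴
Effective length L_e = K·L = 0.5 × 2.87 = 1.435 m
P_cr = π²EI / L_e² = π² × 112×10⁹ × 6.313×10^-8 / 1.435² = 3.389×10^4 N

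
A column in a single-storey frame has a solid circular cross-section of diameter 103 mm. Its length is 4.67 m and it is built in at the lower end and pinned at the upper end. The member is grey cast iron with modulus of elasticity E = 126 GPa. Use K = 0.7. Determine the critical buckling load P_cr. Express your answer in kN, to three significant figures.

I = πd⁴/64 = π×103⁴/64 = 5.525×10^6 mm⁴
I = 5.525×10^6 mm⁴ = 5.525×10^-6 m⁴
Effective length L_e = K·L = 0.7 × 4.67 = 3.269 m
P_cr = π²EI / L_e² = π² × 126×10⁹ × 5.525×10^-6 / 3.269² = 6.429×10^5 N

P_cr ≈ 643 kN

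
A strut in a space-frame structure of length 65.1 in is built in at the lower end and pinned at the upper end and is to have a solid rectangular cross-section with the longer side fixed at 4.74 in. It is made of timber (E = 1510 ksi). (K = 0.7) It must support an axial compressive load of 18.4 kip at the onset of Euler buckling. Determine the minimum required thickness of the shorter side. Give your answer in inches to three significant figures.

L_e = K·L = 0.7 × 65.1 = 45.57 in
Required I = P_cr·L_e²/(π²E) = 1.840×10^4 × 45.57² / (π² × 1.51×10^6) = 2.564 in⁴
Rectangle, weak axis: I_min = h·b³/12 with h = 4.74 in fixed  ⇒  b = (12I/h)^(1/3) = 1.87 in

b ≈ 1.87 in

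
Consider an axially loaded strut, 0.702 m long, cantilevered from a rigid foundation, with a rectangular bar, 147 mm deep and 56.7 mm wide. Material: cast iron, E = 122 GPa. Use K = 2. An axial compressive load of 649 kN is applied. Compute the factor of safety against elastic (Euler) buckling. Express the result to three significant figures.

n ≈ 2.10

Buckling occurs about the weak axis: I_min = h·b³/12 with b = 56.7 mm (the shorter side).
I_min = 147×56.7³/12 = 2.233×10^6 mm⁴
I = 2.233×10^6 mm⁴ = 2.233×10^-6 m⁴
Effective length L_e = K·L = 2 × 0.702 = 1.404 m
P_cr = π²EI / L_e² = π² × 122×10⁹ × 2.233×10^-6 / 1.404² = 1.364×10^6 N
Factor of safety n = P_cr / P = 1364.0 / 649 = 2.10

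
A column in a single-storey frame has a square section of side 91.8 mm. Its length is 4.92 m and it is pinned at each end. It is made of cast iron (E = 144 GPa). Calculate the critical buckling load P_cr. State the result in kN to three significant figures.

P_cr ≈ 347 kN

I = a⁴/12 = 91.8⁴/12 = 5.918×10^6 mm⁴
I = 5.918×10^6 mm⁴ = 5.918×10^-6 m⁴
Effective length L_e = K·L = 1 × 4.92 = 4.920 m
P_cr = π²EI / L_e² = π² × 144×10⁹ × 5.918×10^-6 / 4.920² = 3.475×10^5 N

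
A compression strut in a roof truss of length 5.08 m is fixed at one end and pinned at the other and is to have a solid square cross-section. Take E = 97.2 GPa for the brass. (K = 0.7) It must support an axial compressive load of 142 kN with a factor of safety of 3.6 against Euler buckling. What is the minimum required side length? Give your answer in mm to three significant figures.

a ≈ 94.8 mm

Required P_cr = n·P = 3.6 × 142 = 511.2 kN
L_e = K·L = 0.7 × 5.08 = 3.556 m
Required I = P_cr·L_e²/(π²E) = 5.112×10^5 × 3.556² / (π² × 9.72×10^10) = 6.738×10^-6 m⁴
I_req = 6.738×10^6 mm⁴
Solid square: I = a⁴/12  ⇒  a = (12I)^(1/4) = (12×6.738×10^6)^(1/4) = 94.8 mm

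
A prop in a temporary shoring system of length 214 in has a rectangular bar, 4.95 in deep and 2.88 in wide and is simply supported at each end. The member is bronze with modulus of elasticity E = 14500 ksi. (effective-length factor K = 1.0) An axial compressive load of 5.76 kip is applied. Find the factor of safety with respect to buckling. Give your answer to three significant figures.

Buckling occurs about the weak axis: I_min = h·b³/12 with b = 2.88 in (the shorter side).
I_min = 4.95×2.88³/12 = 9.854 in⁴
Effective length L_e = K·L = 1 × 214 = 214.0 in
P_cr = π²EI / L_e² = π² × 14500×10³ × 9.854 / 214.0² = 3.079×10^4 lb
Factor of safety n = P_cr / P = 30.792 / 5.76 = 5.35

n ≈ 5.35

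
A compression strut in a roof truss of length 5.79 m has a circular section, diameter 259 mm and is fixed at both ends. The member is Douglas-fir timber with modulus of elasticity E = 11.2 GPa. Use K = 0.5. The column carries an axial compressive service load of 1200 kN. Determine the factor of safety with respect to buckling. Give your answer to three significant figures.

n ≈ 2.43

I = πd⁴/64 = π×259⁴/64 = 2.209×10^8 mm⁴
I = 2.209×10^8 mm⁴ = 2.209×10^-4 m⁴
Effective length L_e = K·L = 0.5 × 5.79 = 2.895 m
P_cr = π²EI / L_e² = π² × 11.2×10⁹ × 2.209×10^-4 / 2.895² = 2.913×10^6 N
Factor of safety n = P_cr / P = 2913.3 / 1200 = 2.43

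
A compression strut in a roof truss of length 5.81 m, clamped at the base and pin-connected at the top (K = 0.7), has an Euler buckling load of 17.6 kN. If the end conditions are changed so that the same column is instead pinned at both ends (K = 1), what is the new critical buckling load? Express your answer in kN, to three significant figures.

P_cr ≈ 8.62 kN

P_cr ∝ 1/K², so P_cr,new = P_cr,old × (K_old/K_new)² = 17.6 × (0.7/1)²
= 17.6 × 0.4900 = 8.62 kN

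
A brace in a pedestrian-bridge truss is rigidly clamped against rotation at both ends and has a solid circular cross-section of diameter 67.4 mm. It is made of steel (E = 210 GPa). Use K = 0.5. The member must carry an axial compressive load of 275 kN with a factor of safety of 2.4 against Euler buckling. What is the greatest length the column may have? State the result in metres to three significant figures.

L_max ≈ 3.57 m

I = πd⁴/64 = π×67.4⁴/64 = 1.013×10^6 mm⁴
I = 1.013×10^-6 m⁴
Required critical load P_cr = n·P = 2.4 × 275 = 660.0 kN = 6.600×10^5 N
From P_cr = π²EI/(K·L)²:  L = (1/K)·√(π²EI/P_cr) = (1/0.5)·√(π²×2.10×10^11×1.013×10^-6/6.600×10^5)
L = 3.57 m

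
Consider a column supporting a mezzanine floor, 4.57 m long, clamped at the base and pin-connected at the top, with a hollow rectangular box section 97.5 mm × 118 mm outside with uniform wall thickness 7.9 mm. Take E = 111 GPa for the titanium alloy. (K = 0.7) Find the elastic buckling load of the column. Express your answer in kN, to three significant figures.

P_cr ≈ 478 kN

Inner dimensions: h_i = 118 − 2×7.9 = 102.2 mm, b_i = 97.5 − 2×7.9 = 81.70 mm
Weak-axis I_min = (h_o·b_o³ − h_i·b_i³)/12 with b_o = 97.5, b_i = 81.70 mm (shorter outer/inner sides).
I_min = (118×97.5³ − 102.2×81.70³)/12 = 4.470×10^6 mm⁴
I = 4.470×10^6 mm⁴ = 4.470×10^-6 m⁴
Effective length L_e = K·L = 0.7 × 4.57 = 3.199 m
P_cr = π²EI / L_e² = π² × 111×10⁹ × 4.470×10^-6 / 3.199² = 4.785×10^5 N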